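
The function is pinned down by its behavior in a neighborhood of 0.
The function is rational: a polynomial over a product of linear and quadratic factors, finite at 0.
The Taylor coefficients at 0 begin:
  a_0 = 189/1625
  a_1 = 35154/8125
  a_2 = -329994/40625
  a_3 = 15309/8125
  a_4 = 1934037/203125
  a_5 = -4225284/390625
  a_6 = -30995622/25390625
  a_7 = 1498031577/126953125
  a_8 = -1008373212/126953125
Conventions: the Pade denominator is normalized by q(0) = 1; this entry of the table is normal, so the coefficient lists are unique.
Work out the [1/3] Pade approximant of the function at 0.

The Pade approximant has numerator coefficients [189/1625, 1934586801/426495875]; denominator coefficients [1, 2362171/1312295, 18889608/6561475, 79404003/32807375].

Taylor coefficients needed (read off): a_0 = 189/1625, a_1 = 35154/8125, a_2 = -329994/40625, a_3 = 15309/8125, a_4 = 1934037/203125.
Write the denominator as Q(ψ) = 1 + q1*ψ + q2*ψ^2 + q3*ψ^3. Requiring Q*f - P = O(ψ^5) with deg P <= 1 kills the coefficients of ψ^2..ψ^4 in Q*f:
  ψ^2: a_2 + q1*a_1 + q2*a_0 = 0, i.e. -329994/40625 + (35154/8125)*q1 + (189/1625)*q2 = 0.
  ψ^3: a_3 + q1*a_2 + q2*a_1 + q3*a_0 = 0, i.e. 15309/8125 + (-329994/40625)*q1 + (35154/8125)*q2 + (189/1625)*q3 = 0.
  ψ^4: a_4 + q1*a_3 + q2*a_2 + q3*a_1 = 0, i.e. 1934037/203125 + (15309/8125)*q1 + (-329994/40625)*q2 + (35154/8125)*q3 = 0.
Solving this linear system: q1 = 2362171/1312295, q2 = 18889608/6561475, q3 = 79404003/32807375.
The numerator is Q*f truncated at degree 1: P0 = a_0 = 189/1625; P1 = a_1 + q1*a_0 = 1934586801/426495875.


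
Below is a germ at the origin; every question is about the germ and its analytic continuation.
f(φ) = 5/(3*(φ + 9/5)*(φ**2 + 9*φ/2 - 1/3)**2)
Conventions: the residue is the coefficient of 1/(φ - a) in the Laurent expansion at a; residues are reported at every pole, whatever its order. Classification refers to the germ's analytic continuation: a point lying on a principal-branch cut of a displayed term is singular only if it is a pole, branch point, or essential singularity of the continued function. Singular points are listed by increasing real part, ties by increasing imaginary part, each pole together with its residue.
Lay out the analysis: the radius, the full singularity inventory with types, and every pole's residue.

Radius of convergence at 0: -9/4 + (1/12)*sqrt(777).
At -9/4 - (1/12)*sqrt(777): a pole of order 2; residue -18750/606841 + (12947850/40707501121)*sqrt(777).
At -9/5: a pole of order 1; residue 37500/606841.
At -9/4 + (1/12)*sqrt(777): a pole of order 2; residue -18750/606841 - (12947850/40707501121)*sqrt(777).

Denominator factor (φ**2 + 9*φ/2 - 1/3)^2: discriminant 259/12, real irrational roots -9/4 + (1/12)*sqrt(777) and -9/4 - (1/12)*sqrt(777); poles of order 2, moduli -9/4 + (1/12)*sqrt(777) and 9/4 + (1/12)*sqrt(777).
Denominator factor (φ + 9/5): pole of order 1 at -9/5, modulus 9/5.
The radius of convergence is the smallest modulus among the singular points: -9/4 + (1/12)*sqrt(777).
The factor φ**2 + 9*φ/2 - 1/3 splits as (φ - a)(φ - a') with a = -9/4 - (1/12)*sqrt(777), a' = -9/4 + (1/12)*sqrt(777). At the order-2 pole a set g(φ) = (φ - a)^2*f(φ) = [5/(3*(φ + 9/5))] / (φ - a')^2.
Order-2 pole: residue = g'(a); g'(-9/4 - (1/12)*sqrt(777)) = -18750/606841 + (12947850/40707501121)*sqrt(777), so the residue is -18750/606841 + (12947850/40707501121)*sqrt(777).
At the order-1 pole -9/5 set g(φ) = (φ - (-9/5))*f(φ) = 5/(3*(φ**2 + 9*φ/2 - 1/3)**2).
Simple pole: residue = g(a) at a = -9/5, which is 37500/606841.
The factor φ**2 + 9*φ/2 - 1/3 splits as (φ - a)(φ - a') with a = -9/4 + (1/12)*sqrt(777), a' = -9/4 - (1/12)*sqrt(777). At the order-2 pole a set g(φ) = (φ - a)^2*f(φ) = [5/(3*(φ + 9/5))] / (φ - a')^2.
Order-2 pole: residue = g'(a); g'(-9/4 + (1/12)*sqrt(777)) = -18750/606841 - (12947850/40707501121)*sqrt(777), so the residue is -18750/606841 - (12947850/40707501121)*sqrt(777).
List the singular points by increasing real part (a conjugate pair: the negative imaginary part first).


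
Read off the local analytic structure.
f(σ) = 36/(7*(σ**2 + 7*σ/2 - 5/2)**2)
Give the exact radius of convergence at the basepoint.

The radius of convergence is -7/4 + (1/4)*sqrt(89).

Denominator factor (σ**2 + 7*σ/2 - 5/2)^2: discriminant 89/4, real irrational roots -7/4 + (1/4)*sqrt(89) and -7/4 - (1/4)*sqrt(89); poles of order 2, moduli -7/4 + (1/4)*sqrt(89) and 7/4 + (1/4)*sqrt(89).
The radius of convergence is the smallest modulus among the singular points: -7/4 + (1/4)*sqrt(89).


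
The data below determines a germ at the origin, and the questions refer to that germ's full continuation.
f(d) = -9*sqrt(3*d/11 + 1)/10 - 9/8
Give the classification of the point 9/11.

There is no denominator, hence no pole anywhere.
Branch term sqrt(1 - d/(-11/3)): argument at 9/11 is 148/121, nonzero, so 9/11 is not its branch point (a point on a principal cut is still regular for the continued germ).
So the germ continues analytically to 9/11.

The point is a regular point.


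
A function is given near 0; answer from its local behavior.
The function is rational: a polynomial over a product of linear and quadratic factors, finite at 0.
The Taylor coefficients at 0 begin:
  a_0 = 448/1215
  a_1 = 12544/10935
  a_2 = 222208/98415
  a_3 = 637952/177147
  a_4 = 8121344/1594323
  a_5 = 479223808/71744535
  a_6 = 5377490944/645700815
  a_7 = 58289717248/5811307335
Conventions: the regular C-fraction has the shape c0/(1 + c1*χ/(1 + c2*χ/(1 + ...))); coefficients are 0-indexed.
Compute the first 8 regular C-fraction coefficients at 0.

Taylor coefficients (read off): a_0 = 448/1215, a_1 = 12544/10935, a_2 = 222208/98415, a_3 = 637952/177147, a_4 = 8121344/1594323, a_5 = 479223808/71744535, a_6 = 5377490944/645700815, a_7 = 58289717248/5811307335.
c0 = a_0 = 448/1215. Peel one level at a time: if S = 1 + c*χ/S' with S'(0) = 1, then c is the χ-coefficient of S and S' = c*χ/(S - 1).
S_1 = c0/f = 1 + (-28/9)*χ + (32/9)*χ^2 + ...; c1 = -28/9.
S_2 = c1*χ/(S_1 - 1) = 1 + (8/7)*χ + (36/49)*χ^2 + ...; c2 = 8/7.
S_3 = c2*χ/(S_2 - 1) = 1 + (-9/14)*χ + (17/108)*χ^2 + ...; c3 = -9/14.
S_4 = c3*χ/(S_3 - 1) = 1 + (119/486)*χ + (6517/59049)*χ^2 + ...; c4 = 119/486.
S_5 = c4*χ/(S_4 - 1) = 1 + (-1862/4131)*χ + (250/7803)*χ^2 + ...; c5 = -1862/4131.
S_6 = c5*χ/(S_5 - 1) = 1 + (1125/15827)*χ + (22500/866761)*χ^2 + ...; c6 = 1125/15827.
S_7 = c6*χ/(S_6 - 1) = 1 + (-340/931)*χ + ...; c7 = -340/931.

The regular C-fraction coefficients are [448/1215, -28/9, 8/7, -9/14, 119/486, -1862/4131, 1125/15827, -340/931].


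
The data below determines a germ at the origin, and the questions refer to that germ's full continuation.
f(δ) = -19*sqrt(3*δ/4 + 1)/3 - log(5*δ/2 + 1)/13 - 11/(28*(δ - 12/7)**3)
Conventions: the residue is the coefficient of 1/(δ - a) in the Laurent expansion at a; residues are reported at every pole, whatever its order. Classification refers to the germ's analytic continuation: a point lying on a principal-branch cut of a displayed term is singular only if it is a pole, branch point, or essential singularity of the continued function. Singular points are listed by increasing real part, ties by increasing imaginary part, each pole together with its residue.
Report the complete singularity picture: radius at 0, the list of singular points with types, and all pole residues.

Radius of convergence at 0: 2/5.
At -4/3: an algebraic (square-root) branch point.
At -2/5: a logarithmic branch point.
At 12/7: a pole of order 3; residue 0.

Denominator factor (δ - 12/7)^3: pole of order 3 at 12/7, modulus 12/7.
Branch term (-1/13)*log(1 - δ/(-2/5)): its argument vanishes at δ = -2/5, a logarithmic branch point, modulus 2/5.
Branch term (-19/3)*sqrt(1 - δ/(-4/3)): its argument vanishes at δ = -4/3, a square-root branch point, modulus 4/3.
The radius of convergence is the smallest modulus among the singular points: 2/5.
The branch terms are analytic at 12/7 and contribute nothing to the residue; only the rational part matters.
At the order-3 pole 12/7 set g(δ) = (δ - (12/7))^3*(rational part) = -11/28.
Order-3 pole: residue = g''(a)/2; g''(12/7) = 0, so the residue is 0.
List the singular points by increasing real part (a conjugate pair: the negative imaginary part first).


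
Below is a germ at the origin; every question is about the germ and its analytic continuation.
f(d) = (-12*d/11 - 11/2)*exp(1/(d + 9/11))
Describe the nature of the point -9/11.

The point is an essential singularity.

The exponent 1/(d - (-9/11)) has a pole at -9/11, so exp(1/(d - (-9/11))) takes every nonzero value near it: an essential singularity (not a pole of any order).


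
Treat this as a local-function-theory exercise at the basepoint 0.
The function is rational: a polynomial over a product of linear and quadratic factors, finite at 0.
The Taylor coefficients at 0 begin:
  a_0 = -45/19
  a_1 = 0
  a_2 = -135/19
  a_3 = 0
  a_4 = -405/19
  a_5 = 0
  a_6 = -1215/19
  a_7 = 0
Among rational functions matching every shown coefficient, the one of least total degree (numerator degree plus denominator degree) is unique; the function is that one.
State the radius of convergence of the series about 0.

The radius of convergence is (1/3)*sqrt(3).

No rational of total degree below 2 reproduces all 8 coefficients; solving the [0/2] Pade equations on them gives f(ω) = 15/(19*(ω**2 - 1/3)), whose expansion matches every shown term.
Denominator factor (ω**2 - 1/3): discriminant 4/3, real irrational roots (1/3)*sqrt(3) and -(1/3)*sqrt(3); poles of order 1, moduli (1/3)*sqrt(3) and (1/3)*sqrt(3).
The radius of convergence is the smallest modulus among the singular points: (1/3)*sqrt(3).


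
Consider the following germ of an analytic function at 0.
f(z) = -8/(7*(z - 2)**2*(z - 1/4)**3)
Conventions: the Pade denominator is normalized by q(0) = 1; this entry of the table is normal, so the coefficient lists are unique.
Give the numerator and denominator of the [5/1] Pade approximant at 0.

The Pade approximant has numerator coefficients [128/7, 57625696/414015, 293007808/414015, 80517848/27601, 195183448/19715, 474026198/19715]; denominator coefficients [1, -1274737/236580].

Taylor coefficients needed (expand at 0): a_0 = 128/7, a_1 = 1664/7, a_2 = 13920/7, a_3 = 13632, a_4 = 83352, a_5 = 473160, a_6 = 2549474.
Write the denominator as Q(z) = 1 + q1*z. Requiring Q*f - P = O(z^7) with deg P <= 5 kills the coefficients of z^6..z^6 in Q*f:
  z^6: a_6 + q1*a_5 = 0, i.e. 2549474 + (473160)*q1 = 0.
Solving this linear system: q1 = -1274737/236580.
The numerator is Q*f truncated at degree 5: P0 = a_0 = 128/7; P1 = a_1 + q1*a_0 = 57625696/414015; P2 = a_2 + q1*a_1 = 293007808/414015; P3 = a_3 + q1*a_2 = 80517848/27601; P4 = a_4 + q1*a_3 = 195183448/19715; P5 = a_5 + q1*a_4 = 474026198/19715.


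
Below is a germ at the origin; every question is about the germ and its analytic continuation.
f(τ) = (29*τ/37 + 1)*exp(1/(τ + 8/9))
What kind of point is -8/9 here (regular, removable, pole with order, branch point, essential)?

The point is an essential singularity.

The exponent 1/(τ - (-8/9)) has a pole at -8/9, so exp(1/(τ - (-8/9))) takes every nonzero value near it: an essential singularity (not a pole of any order).


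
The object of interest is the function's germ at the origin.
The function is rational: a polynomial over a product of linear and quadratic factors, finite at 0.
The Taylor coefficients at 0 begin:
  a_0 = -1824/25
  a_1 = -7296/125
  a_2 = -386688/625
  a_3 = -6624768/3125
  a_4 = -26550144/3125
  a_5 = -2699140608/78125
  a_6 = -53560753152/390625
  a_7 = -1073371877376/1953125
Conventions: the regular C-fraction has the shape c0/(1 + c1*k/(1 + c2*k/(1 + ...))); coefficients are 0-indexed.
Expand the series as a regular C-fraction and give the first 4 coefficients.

Taylor coefficients (read off): a_0 = -1824/25, a_1 = -7296/125, a_2 = -386688/625, a_3 = -6624768/3125.
c0 = a_0 = -1824/25. Peel one level at a time: if S = 1 + c*k/S' with S'(0) = 1, then c is the k-coefficient of S and S' = c*k/(S - 1).
S_1 = c0/f = 1 + (-4/5)*k + (-196/25)*k^2 + ...; c1 = -4/5.
S_2 = c1*k/(S_1 - 1) = 1 + (-49/5)*k + (1901/25)*k^2 + ...; c2 = -49/5.
S_3 = c2*k/(S_2 - 1) = 1 + (1901/245)*k + ...; c3 = 1901/245.

The regular C-fraction coefficients are [-1824/25, -4/5, -49/5, 1901/245].


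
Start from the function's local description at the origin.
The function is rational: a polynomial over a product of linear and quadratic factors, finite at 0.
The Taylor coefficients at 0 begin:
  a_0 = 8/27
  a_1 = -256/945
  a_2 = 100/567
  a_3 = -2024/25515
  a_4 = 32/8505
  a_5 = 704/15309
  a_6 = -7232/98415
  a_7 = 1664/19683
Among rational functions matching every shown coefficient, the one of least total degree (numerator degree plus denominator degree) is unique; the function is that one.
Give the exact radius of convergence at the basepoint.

No rational of total degree below 5 reproduces all 8 coefficients; solving the [2/3] Pade equations on them gives f(w) = (w**2/10 + 38*w/35 + 1)/(w + 3/2)**3, whose expansion matches every shown term.
Denominator factor (w + 3/2)^3: pole of order 3 at -3/2, modulus 3/2.
The radius of convergence is the smallest modulus among the singular points: 3/2.

The radius of convergence is 3/2.


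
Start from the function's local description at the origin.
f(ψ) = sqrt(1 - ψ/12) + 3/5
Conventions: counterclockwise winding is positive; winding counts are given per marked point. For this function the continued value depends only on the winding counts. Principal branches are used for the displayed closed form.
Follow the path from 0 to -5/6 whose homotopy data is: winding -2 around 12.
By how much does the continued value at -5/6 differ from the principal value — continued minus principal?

The rational part is single-valued and drops out of the difference; each branch term changes only by its own monodromy.
(1)*sqrt(1 - ψ/(12)): winding -2 is even, the square root returns to the same sheet, contribution 0.
Summing the contributions at ψ = -5/6 gives 0.

Continued minus principal equals 0.


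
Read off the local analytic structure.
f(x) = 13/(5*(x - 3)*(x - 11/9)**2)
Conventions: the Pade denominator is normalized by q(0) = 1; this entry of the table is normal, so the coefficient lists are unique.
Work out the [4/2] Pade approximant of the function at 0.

Taylor coefficients needed (expand at 0): a_0 = -351/605, a_1 = -1521/1331, a_2 = -113178/73205, a_3 = -1438502/805255, a_4 = -50367187/26573415, a_5 = -1673253803/876922695, a_6 = -53661056332/28938448935.
Write the denominator as Q(x) = 1 + q1*x + q2*x^2. Requiring Q*f - P = O(x^7) with deg P <= 4 kills the coefficients of x^5..x^6 in Q*f:
  x^5: a_5 + q1*a_4 + q2*a_3 = 0, i.e. -1673253803/876922695 + (-50367187/26573415)*q1 + (-1438502/805255)*q2 = 0.
  x^6: a_6 + q1*a_5 + q2*a_4 = 0, i.e. -53661056332/28938448935 + (-1673253803/876922695)*q1 + (-50367187/26573415)*q2 = 0.
Solving this linear system: q1 = -78891793/47719551, q2 = 120028725/174971687.
The numerator is Q*f truncated at degree 4: P0 = a_0 = -351/605; P1 = a_1 + q1*a_0 = -160622514/874858435; P2 = a_2 + q1*a_1 + q2*a_0 = -47934666/874858435; P3 = a_3 + q1*a_2 + q2*a_1 = -12538071/874858435; P4 = a_4 + q1*a_3 + q2*a_2 = -2302911/874858435.

The Pade approximant has numerator coefficients [-351/605, -160622514/874858435, -47934666/874858435, -12538071/874858435, -2302911/874858435]; denominator coefficients [1, -78891793/47719551, 120028725/174971687].


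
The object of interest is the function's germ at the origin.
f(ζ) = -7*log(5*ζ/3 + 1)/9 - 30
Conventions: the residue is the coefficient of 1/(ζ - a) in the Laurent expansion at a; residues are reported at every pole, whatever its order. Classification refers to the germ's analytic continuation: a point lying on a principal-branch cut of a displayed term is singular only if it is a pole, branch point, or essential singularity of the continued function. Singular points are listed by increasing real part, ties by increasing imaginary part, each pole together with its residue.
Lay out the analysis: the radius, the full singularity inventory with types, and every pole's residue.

Radius of convergence at 0: 3/5.
At -3/5: a logarithmic branch point.

Branch term (-7/9)*log(1 - ζ/(-3/5)): its argument vanishes at ζ = -3/5, a logarithmic branch point, modulus 3/5.
The radius of convergence is the smallest modulus among the singular points: 3/5.


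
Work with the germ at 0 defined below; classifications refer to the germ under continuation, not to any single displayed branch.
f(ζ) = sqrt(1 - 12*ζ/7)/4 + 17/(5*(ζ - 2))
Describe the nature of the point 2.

The point is a pole of order 1.

The denominator factor ζ - 2 vanishes at 2 and appears to the power 1; the numerator there equals 17/5, nonzero, and no other factor vanishes.
The branch terms are analytic at this point.
Hence a pole whose order is the multiplicity, 1.


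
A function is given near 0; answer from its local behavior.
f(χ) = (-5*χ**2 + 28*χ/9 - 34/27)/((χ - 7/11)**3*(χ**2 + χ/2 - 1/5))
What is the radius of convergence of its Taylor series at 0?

Denominator factor (χ**2 + χ/2 - 1/5): discriminant 21/20, real irrational roots -1/4 + (1/20)*sqrt(105) and -1/4 - (1/20)*sqrt(105); poles of order 1, moduli -1/4 + (1/20)*sqrt(105) and 1/4 + (1/20)*sqrt(105).
Denominator factor (χ - 7/11)^3: pole of order 3 at 7/11, modulus 7/11.
The radius of convergence is the smallest modulus among the singular points: -1/4 + (1/20)*sqrt(105).

The radius of convergence is -1/4 + (1/20)*sqrt(105).


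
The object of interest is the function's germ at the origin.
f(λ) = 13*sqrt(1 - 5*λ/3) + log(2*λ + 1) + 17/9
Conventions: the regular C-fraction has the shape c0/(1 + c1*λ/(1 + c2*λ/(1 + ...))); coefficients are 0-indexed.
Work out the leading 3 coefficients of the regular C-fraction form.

The regular C-fraction coefficients are [134/9, 159/268, -14176/10653].

Taylor coefficients (expand at 0): a_0 = 134/9, a_1 = -53/6, a_2 = -469/72.
c0 = a_0 = 134/9. Peel one level at a time: if S = 1 + c*λ/S' with S'(0) = 1, then c is the λ-coefficient of S and S' = c*λ/(S - 1).
S_1 = c0/f = 1 + (159/268)*λ + (3544/4489)*λ^2 + ...; c1 = 159/268.
S_2 = c1*λ/(S_1 - 1) = 1 + (-14176/10653)*λ + ...; c2 = -14176/10653.


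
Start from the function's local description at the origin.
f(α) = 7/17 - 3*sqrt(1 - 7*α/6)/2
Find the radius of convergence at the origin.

The radius of convergence is 6/7.

Branch term (-3/2)*sqrt(1 - α/(6/7)): its argument vanishes at α = 6/7, a square-root branch point, modulus 6/7.
The radius of convergence is the smallest modulus among the singular points: 6/7.


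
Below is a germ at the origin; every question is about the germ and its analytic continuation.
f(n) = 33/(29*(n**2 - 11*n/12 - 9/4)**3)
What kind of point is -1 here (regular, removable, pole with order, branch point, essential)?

The point is a regular point.

Denominator factors: n**2 - 11*n/12 - 9/4 = -1/3 at n = -1 — none vanishes.
So the germ continues analytically to -1.


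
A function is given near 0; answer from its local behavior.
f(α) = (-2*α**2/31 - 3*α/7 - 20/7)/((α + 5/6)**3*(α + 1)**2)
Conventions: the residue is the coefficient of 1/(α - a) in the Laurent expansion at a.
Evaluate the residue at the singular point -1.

At the order-2 pole -1 set g(α) = (α - (-1))^2*f(α) = (-2*α**2/31 - 3*α/7 - 20/7)/(α + 5/6)**3.
Order-2 pole: residue = g'(a); g'(-1) = 2117448/217, so the residue is 2117448/217.

The residue is 2117448/217.


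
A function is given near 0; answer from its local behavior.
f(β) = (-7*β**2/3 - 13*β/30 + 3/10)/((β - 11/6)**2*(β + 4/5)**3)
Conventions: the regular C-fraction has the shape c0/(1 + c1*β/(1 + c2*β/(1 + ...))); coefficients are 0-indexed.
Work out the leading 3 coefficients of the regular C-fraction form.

Taylor coefficients (expand at 0): a_0 = 675/3872, a_1 = -121875/170368, a_2 = 1463475/3748096.
c0 = a_0 = 675/3872. Peel one level at a time: if S = 1 + c*β/S' with S'(0) = 1, then c is the β-coefficient of S and S' = c*β/(S - 1).
S_1 = c0/f = 1 + (1625/396)*β + (2289391/156816)*β^2 + ...; c1 = 1625/396.
S_2 = c1*β/(S_1 - 1) = 1 + (-176107/49500)*β + ...; c2 = -176107/49500.

The regular C-fraction coefficients are [675/3872, 1625/396, -176107/49500].


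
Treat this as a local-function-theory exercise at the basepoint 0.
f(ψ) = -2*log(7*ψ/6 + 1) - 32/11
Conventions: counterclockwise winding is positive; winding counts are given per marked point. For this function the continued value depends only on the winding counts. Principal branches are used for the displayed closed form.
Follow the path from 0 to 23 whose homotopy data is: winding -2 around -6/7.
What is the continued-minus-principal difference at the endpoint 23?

Continued minus principal equals (8)*pi*i.

The rational part is single-valued and drops out of the difference; each branch term changes only by its own monodromy.
(-2)*log(1 - ψ/(-6/7)): each positive loop around -6/7 adds 2*pi*i to the log, so winding -2 contributes (-2)*(-2)*2*pi*i = (8)*pi*i.
Summing the contributions at ψ = 23 gives (8)*pi*i.


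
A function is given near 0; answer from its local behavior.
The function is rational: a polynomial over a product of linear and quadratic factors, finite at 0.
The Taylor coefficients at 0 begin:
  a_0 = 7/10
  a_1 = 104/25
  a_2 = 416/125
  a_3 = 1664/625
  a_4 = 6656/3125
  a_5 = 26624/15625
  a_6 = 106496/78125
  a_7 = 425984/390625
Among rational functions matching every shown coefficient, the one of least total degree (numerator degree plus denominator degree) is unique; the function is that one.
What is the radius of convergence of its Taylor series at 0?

The radius of convergence is 5/4.

No rational of total degree below 2 reproduces all 8 coefficients; solving the [1/1] Pade equations on them gives f(α) = (-9*α/2 - 7/8)/(α - 5/4), whose expansion matches every shown term.
Denominator factor (α - 5/4): pole of order 1 at 5/4, modulus 5/4.
The radius of convergence is the smallest modulus among the singular points: 5/4.


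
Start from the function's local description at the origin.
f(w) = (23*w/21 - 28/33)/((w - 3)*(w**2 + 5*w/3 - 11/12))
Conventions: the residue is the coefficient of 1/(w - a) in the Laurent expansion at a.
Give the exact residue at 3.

At the order-1 pole 3 set g(w) = (w - (3))*f(w) = (23*w/21 - 28/33)/(w**2 + 5*w/3 - 11/12).
Simple pole: residue = g(a) at a = 3, which is 2252/12089.

The residue is 2252/12089.


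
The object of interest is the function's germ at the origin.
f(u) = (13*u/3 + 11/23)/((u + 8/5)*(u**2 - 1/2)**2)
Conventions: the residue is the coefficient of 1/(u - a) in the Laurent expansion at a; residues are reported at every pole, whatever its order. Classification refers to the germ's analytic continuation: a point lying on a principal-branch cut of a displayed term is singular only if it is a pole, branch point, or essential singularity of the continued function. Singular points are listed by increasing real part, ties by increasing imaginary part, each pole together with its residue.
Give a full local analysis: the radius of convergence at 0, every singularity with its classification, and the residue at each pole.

Denominator factor (u + 8/5): pole of order 1 at -8/5, modulus 8/5.
Denominator factor (u**2 - 1/2)^2: discriminant 2, real irrational roots (1/2)*sqrt(2) and -(1/2)*sqrt(2); poles of order 2, moduli (1/2)*sqrt(2) and (1/2)*sqrt(2).
The radius of convergence is the smallest modulus among the singular points: (1/2)*sqrt(2).
At the order-1 pole -8/5 set g(u) = (u - (-8/5))*f(u) = (13*u/3 + 11/23)/(u**2 - 1/2)**2.
Simple pole: residue = g(a) at a = -8/5, which is -1113500/732021.
The factor u**2 - 1/2 splits as (u - a)(u - a') with a = -(1/2)*sqrt(2), a' = (1/2)*sqrt(2). At the order-2 pole a set g(u) = (u - a)^2*f(u) = [(13*u/3 + 11/23)/(u + 8/5)] / (u - a')^2.
Order-2 pole: residue = g'(a); g'(-(1/2)*sqrt(2)) = 556750/732021 + (427865/488014)*sqrt(2), so the residue is 556750/732021 + (427865/488014)*sqrt(2).
The factor u**2 - 1/2 splits as (u - a)(u - a') with a = (1/2)*sqrt(2), a' = -(1/2)*sqrt(2). At the order-2 pole a set g(u) = (u - a)^2*f(u) = [(13*u/3 + 11/23)/(u + 8/5)] / (u - a')^2.
Order-2 pole: residue = g'(a); g'((1/2)*sqrt(2)) = 556750/732021 - (427865/488014)*sqrt(2), so the residue is 556750/732021 - (427865/488014)*sqrt(2).
List the singular points by increasing real part (a conjugate pair: the negative imaginary part first).

Radius of convergence at 0: (1/2)*sqrt(2).
At -8/5: a pole of order 1; residue -1113500/732021.
At -(1/2)*sqrt(2): a pole of order 2; residue 556750/732021 + (427865/488014)*sqrt(2).
At (1/2)*sqrt(2): a pole of order 2; residue 556750/732021 - (427865/488014)*sqrt(2).


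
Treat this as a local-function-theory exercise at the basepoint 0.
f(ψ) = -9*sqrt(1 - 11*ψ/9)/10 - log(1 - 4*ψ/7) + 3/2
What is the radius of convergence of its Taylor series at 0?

The radius of convergence is 9/11.

Branch term (-9/10)*sqrt(1 - ψ/(9/11)): its argument vanishes at ψ = 9/11, a square-root branch point, modulus 9/11.
Branch term (-1)*log(1 - ψ/(7/4)): its argument vanishes at ψ = 7/4, a logarithmic branch point, modulus 7/4.
The radius of convergence is the smallest modulus among the singular points: 9/11.


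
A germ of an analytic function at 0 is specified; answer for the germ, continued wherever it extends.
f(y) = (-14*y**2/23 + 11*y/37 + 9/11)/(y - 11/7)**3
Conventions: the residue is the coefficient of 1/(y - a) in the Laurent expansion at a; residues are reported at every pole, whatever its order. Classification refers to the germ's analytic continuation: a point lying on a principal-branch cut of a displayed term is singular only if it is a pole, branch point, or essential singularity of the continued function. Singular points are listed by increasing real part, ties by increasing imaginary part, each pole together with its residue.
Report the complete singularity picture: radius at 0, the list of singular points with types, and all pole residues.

Denominator factor (y - 11/7)^3: pole of order 3 at 11/7, modulus 11/7.
The radius of convergence is the smallest modulus among the singular points: 11/7.
At the order-3 pole 11/7 set g(y) = (y - (11/7))^3*f(y) = -14*y**2/23 + 11*y/37 + 9/11.
Order-3 pole: residue = g''(a)/2; g''(11/7) = -28/23, so the residue is -14/23.

Radius of convergence at 0: 11/7.
At 11/7: a pole of order 3; residue -14/23.


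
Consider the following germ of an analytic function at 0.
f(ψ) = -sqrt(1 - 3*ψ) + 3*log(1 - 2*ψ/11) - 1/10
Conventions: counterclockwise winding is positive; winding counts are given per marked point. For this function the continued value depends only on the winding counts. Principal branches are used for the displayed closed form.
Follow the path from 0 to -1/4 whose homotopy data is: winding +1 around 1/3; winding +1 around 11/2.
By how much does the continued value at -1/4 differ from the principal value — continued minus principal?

The rational part is single-valued and drops out of the difference; each branch term changes only by its own monodromy.
(-1)*sqrt(1 - ψ/(1/3)): winding +1 is odd, the square root flips sign, contributing -2*(-1)*sqrt(1 - (-1/4)/(1/3)) = -2*(-1)*sqrt(7/4) = sqrt(7).
(3)*log(1 - ψ/(11/2)): each positive loop around 11/2 adds 2*pi*i to the log, so winding +1 contributes (3)*(1)*2*pi*i = (6)*pi*i.
Summing the contributions at ψ = -1/4 gives (sqrt(7)) + ((6)*pi)*i.

Continued minus principal equals (sqrt(7)) + ((6)*pi)*i.


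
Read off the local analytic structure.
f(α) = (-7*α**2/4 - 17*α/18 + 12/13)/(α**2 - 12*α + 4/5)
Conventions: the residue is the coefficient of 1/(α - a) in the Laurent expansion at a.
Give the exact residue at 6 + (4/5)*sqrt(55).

The residue is -395/36 - (12611/8580)*sqrt(55).

The factor α**2 - 12*α + 4/5 splits as (α - a)(α - a') with a = 6 + (4/5)*sqrt(55), a' = 6 - (4/5)*sqrt(55). At the order-1 pole a set g(α) = (α - a)*f(α) = [-7*α**2/4 - 17*α/18 + 12/13] / (α - a').
Simple pole: residue = g(a) at a = 6 + (4/5)*sqrt(55), which is -395/36 - (12611/8580)*sqrt(55).


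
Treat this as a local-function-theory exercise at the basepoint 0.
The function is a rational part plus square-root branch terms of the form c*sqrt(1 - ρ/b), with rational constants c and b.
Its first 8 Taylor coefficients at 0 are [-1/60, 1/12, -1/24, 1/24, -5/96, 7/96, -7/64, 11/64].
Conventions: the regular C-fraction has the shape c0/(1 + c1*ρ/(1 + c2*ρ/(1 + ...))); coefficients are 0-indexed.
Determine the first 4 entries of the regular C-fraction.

Taylor coefficients (read off): a_0 = -1/60, a_1 = 1/12, a_2 = -1/24, a_3 = 1/24.
c0 = a_0 = -1/60. Peel one level at a time: if S = 1 + c*ρ/S' with S'(0) = 1, then c is the ρ-coefficient of S and S' = c*ρ/(S - 1).
S_1 = c0/f = 1 + (5)*ρ + (45/2)*ρ^2 + ...; c1 = 5.
S_2 = c1*ρ/(S_1 - 1) = 1 + (-9/2)*ρ + (-1/4)*ρ^2 + ...; c2 = -9/2.
S_3 = c2*ρ/(S_2 - 1) = 1 + (-1/18)*ρ + ...; c3 = -1/18.

The regular C-fraction coefficients are [-1/60, 5, -9/2, -1/18].


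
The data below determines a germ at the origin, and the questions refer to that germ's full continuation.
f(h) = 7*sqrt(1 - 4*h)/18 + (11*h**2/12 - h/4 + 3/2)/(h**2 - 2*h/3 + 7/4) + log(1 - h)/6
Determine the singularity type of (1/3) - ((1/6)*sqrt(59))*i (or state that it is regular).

The denominator factor h**2 - 2*h/3 + 7/4 vanishes at (1/3) - ((1/6)*sqrt(59))*i and appears to the power 1; the numerator there equals (7/432) - ((13/216)*sqrt(59))*i, nonzero, and no other factor vanishes.
The branch terms are analytic at this point.
Hence a pole whose order is the multiplicity, 1.

The point is a pole of order 1.


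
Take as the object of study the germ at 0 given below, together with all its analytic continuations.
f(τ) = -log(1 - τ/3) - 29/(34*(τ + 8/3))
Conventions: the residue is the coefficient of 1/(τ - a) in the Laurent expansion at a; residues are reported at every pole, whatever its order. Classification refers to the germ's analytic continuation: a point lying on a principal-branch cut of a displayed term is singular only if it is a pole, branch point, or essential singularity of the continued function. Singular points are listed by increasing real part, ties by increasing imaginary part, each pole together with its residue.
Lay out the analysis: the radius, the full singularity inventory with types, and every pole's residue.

Denominator factor (τ + 8/3): pole of order 1 at -8/3, modulus 8/3.
Branch term (-1)*log(1 - τ/(3)): its argument vanishes at τ = 3, a logarithmic branch point, modulus 3.
The radius of convergence is the smallest modulus among the singular points: 8/3.
The branch term is analytic at -8/3 and contributes nothing to the residue; only the rational part matters.
At the order-1 pole -8/3 set g(τ) = (τ - (-8/3))*(rational part) = -29/34.
Simple pole: residue = g(a) at a = -8/3, which is -29/34.
List the singular points by increasing real part (a conjugate pair: the negative imaginary part first).

Radius of convergence at 0: 8/3.
At -8/3: a pole of order 1; residue -29/34.
At 3: a logarithmic branch point.


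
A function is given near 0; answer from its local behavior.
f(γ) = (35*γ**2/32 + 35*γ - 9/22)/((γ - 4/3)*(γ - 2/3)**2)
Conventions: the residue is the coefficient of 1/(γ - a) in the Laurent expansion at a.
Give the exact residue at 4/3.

At the order-1 pole 4/3 set g(γ) = (γ - (4/3))*f(γ) = (35*γ**2/32 + 35*γ - 9/22)/(γ - 2/3)**2.
Simple pole: residue = g(a) at a = 4/3, which is 1193/11.

The residue is 1193/11.


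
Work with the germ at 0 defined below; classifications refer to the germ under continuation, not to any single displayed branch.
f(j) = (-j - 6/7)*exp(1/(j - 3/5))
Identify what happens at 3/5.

The exponent 1/(j - (3/5)) has a pole at 3/5, so exp(1/(j - (3/5))) takes every nonzero value near it: an essential singularity (not a pole of any order).

The point is an essential singularity.


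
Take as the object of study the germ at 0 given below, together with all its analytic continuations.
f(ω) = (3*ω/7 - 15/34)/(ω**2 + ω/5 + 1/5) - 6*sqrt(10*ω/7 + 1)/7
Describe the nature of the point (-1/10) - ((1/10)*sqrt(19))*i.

The denominator factor ω**2 + ω/5 + 1/5 vanishes at (-1/10) - ((1/10)*sqrt(19))*i and appears to the power 1; the numerator there equals (-288/595) - ((3/70)*sqrt(19))*i, nonzero, and no other factor vanishes.
The branch terms are analytic at this point.
Hence a pole whose order is the multiplicity, 1.

The point is a pole of order 1.


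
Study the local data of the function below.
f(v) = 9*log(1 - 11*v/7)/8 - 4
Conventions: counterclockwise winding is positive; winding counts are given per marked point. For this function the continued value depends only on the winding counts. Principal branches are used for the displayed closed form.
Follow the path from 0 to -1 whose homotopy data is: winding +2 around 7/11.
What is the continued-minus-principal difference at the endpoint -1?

The rational part is single-valued and drops out of the difference; each branch term changes only by its own monodromy.
(9/8)*log(1 - v/(7/11)): each positive loop around 7/11 adds 2*pi*i to the log, so winding +2 contributes (9/8)*(2)*2*pi*i = (9/2)*pi*i.
Summing the contributions at v = -1 gives (9/2)*pi*i.

Continued minus principal equals (9/2)*pi*i.


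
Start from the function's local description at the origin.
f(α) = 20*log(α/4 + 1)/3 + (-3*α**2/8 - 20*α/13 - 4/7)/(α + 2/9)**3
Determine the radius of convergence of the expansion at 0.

The radius of convergence is 2/9.

Denominator factor (α + 2/9)^3: pole of order 3 at -2/9, modulus 2/9.
Branch term (20/3)*log(1 - α/(-4)): its argument vanishes at α = -4, a logarithmic branch point, modulus 4.
The radius of convergence is the smallest modulus among the singular points: 2/9.


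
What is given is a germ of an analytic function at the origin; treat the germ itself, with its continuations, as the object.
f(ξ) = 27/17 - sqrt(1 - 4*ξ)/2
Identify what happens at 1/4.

The term (-1/2)*sqrt(1 - ξ/(1/4)) has argument 1 - 1/4/(1/4) = 0 at 1/4: a square-root (algebraic, two-sheeted) branch point; the remaining terms are analytic or single-valued there.

The point is an algebraic (square-root) branch point.


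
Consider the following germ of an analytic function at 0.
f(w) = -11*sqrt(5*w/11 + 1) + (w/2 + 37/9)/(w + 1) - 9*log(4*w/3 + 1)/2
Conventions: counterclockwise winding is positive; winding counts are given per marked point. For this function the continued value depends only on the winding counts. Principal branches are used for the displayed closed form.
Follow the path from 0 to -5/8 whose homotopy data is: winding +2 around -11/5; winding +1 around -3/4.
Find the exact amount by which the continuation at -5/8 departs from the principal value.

Continued minus principal equals -(9)*pi*i.

The rational part is single-valued and drops out of the difference; each branch term changes only by its own monodromy.
(-9/2)*log(1 - w/(-3/4)): each positive loop around -3/4 adds 2*pi*i to the log, so winding +1 contributes (-9/2)*(1)*2*pi*i = -(9)*pi*i.
(-11)*sqrt(1 - w/(-11/5)): winding +2 is even, the square root returns to the same sheet, contribution 0.
Summing the contributions at w = -5/8 gives -(9)*pi*i.


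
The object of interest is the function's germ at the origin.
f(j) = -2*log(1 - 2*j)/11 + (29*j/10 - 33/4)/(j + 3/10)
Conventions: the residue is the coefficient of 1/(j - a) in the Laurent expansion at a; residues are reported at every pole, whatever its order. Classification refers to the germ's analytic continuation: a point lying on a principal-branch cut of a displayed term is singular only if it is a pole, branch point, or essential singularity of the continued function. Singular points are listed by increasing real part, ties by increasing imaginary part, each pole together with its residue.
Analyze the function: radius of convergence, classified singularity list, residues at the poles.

Radius of convergence at 0: 3/10.
At -3/10: a pole of order 1; residue -228/25.
At 1/2: a logarithmic branch point.

Denominator factor (j + 3/10): pole of order 1 at -3/10, modulus 3/10.
Branch term (-2/11)*log(1 - j/(1/2)): its argument vanishes at j = 1/2, a logarithmic branch point, modulus 1/2.
The radius of convergence is the smallest modulus among the singular points: 3/10.
The branch term is analytic at -3/10 and contributes nothing to the residue; only the rational part matters.
At the order-1 pole -3/10 set g(j) = (j - (-3/10))*(rational part) = 29*j/10 - 33/4.
Simple pole: residue = g(a) at a = -3/10, which is -228/25.
List the singular points by increasing real part (a conjugate pair: the negative imaginary part first).


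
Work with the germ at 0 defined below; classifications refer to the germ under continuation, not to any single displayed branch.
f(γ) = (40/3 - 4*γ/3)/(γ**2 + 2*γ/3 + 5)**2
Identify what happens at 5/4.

Denominator factors: γ**2 + 2*γ/3 + 5 = 355/48 at γ = 5/4 — none vanishes.
So the germ continues analytically to 5/4.

The point is a regular point.


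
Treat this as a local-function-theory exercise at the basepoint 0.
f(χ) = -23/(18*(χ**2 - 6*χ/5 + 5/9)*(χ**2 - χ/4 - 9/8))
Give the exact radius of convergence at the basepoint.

The radius of convergence is (1/3)*sqrt(5).

Denominator factor (χ**2 - χ/4 - 9/8): discriminant 73/16, real irrational roots 1/8 + (1/8)*sqrt(73) and 1/8 - (1/8)*sqrt(73); poles of order 1, moduli 1/8 + (1/8)*sqrt(73) and -1/8 + (1/8)*sqrt(73).
Denominator factor (χ**2 - 6*χ/5 + 5/9): discriminant -176/225, complex-conjugate roots (3/5) + ((2/15)*sqrt(11))*i and (3/5) - ((2/15)*sqrt(11))*i; poles of order 1, moduli (1/3)*sqrt(5) and (1/3)*sqrt(5).
The radius of convergence is the smallest modulus among the singular points: (1/3)*sqrt(5).


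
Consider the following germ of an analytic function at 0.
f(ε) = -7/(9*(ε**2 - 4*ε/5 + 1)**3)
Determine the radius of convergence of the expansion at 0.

Denominator factor (ε**2 - 4*ε/5 + 1)^3: discriminant -84/25, complex-conjugate roots (2/5) + ((1/5)*sqrt(21))*i and (2/5) - ((1/5)*sqrt(21))*i; poles of order 3, moduli 1 and 1.
The radius of convergence is the smallest modulus among the singular points: 1.

The radius of convergence is 1.


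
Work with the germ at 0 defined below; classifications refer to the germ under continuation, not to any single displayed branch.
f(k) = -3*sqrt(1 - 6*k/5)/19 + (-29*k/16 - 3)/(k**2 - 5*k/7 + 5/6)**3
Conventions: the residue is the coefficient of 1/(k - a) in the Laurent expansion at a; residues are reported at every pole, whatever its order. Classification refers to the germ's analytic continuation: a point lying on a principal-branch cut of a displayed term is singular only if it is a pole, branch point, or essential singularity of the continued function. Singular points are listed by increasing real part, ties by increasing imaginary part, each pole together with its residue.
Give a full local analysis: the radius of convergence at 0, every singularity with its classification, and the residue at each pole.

Radius of convergence at 0: 5/6.
At (5/14) - ((1/42)*sqrt(1245))*i: a pole of order 3; residue -((52963659/1143574000)*sqrt(1245))*i.
At (5/14) + ((1/42)*sqrt(1245))*i: a pole of order 3; residue ((52963659/1143574000)*sqrt(1245))*i.
At 5/6: an algebraic (square-root) branch point.

Denominator factor (k**2 - 5*k/7 + 5/6)^3: discriminant -415/147, complex-conjugate roots (5/14) + ((1/42)*sqrt(1245))*i and (5/14) - ((1/42)*sqrt(1245))*i; poles of order 3, moduli (1/6)*sqrt(30) and (1/6)*sqrt(30).
Branch term (-3/19)*sqrt(1 - k/(5/6)): its argument vanishes at k = 5/6, a square-root branch point, modulus 5/6.
The radius of convergence is the smallest modulus among the singular points: 5/6.
The branch term is analytic at (5/14) - ((1/42)*sqrt(1245))*i and contributes nothing to the residue; only the rational part matters.
The factor k**2 - 5*k/7 + 5/6 splits as (k - a)(k - a') with a = (5/14) - ((1/42)*sqrt(1245))*i, a' = (5/14) + ((1/42)*sqrt(1245))*i. At the order-3 pole a set g(k) = (k - a)^3*(rational part) = [-29*k/16 - 3] / (k - a')^3.
Order-3 pole: residue = g''(a)/2; g''((5/14) - ((1/42)*sqrt(1245))*i) = -((52963659/571787000)*sqrt(1245))*i, so the residue is -((52963659/1143574000)*sqrt(1245))*i.
The branch term is analytic at (5/14) + ((1/42)*sqrt(1245))*i and contributes nothing to the residue; only the rational part matters.
The factor k**2 - 5*k/7 + 5/6 splits as (k - a)(k - a') with a = (5/14) + ((1/42)*sqrt(1245))*i, a' = (5/14) - ((1/42)*sqrt(1245))*i. At the order-3 pole a set g(k) = (k - a)^3*(rational part) = [-29*k/16 - 3] / (k - a')^3.
Order-3 pole: residue = g''(a)/2; g''((5/14) + ((1/42)*sqrt(1245))*i) = ((52963659/571787000)*sqrt(1245))*i, so the residue is ((52963659/1143574000)*sqrt(1245))*i.
List the singular points by increasing real part (a conjugate pair: the negative imaginary part first).
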